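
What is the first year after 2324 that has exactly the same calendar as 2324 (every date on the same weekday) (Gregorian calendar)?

2352

Two years share a calendar iff Jan 1 falls on the same weekday and both are leap or both are common. 2324: Jan 1 is Tuesday, leap year.
2325: Jan 1 Thursday, common
2326: Jan 1 Friday, common
2327: Jan 1 Saturday, common
2328: Jan 1 Sunday, leap
2329: Jan 1 Tuesday, common
2330: Jan 1 Wednesday, common
2331: Jan 1 Thursday, common
2332: Jan 1 Friday, leap
2333: Jan 1 Sunday, common
2334: Jan 1 Monday, common
2335: Jan 1 Tuesday, common
2336: Jan 1 Wednesday, leap
2337: Jan 1 Friday, common
2338: Jan 1 Saturday, common
2339: Jan 1 Sunday, common
2340: Jan 1 Monday, leap
2341: Jan 1 Wednesday, common
2342: Jan 1 Thursday, common
2343: Jan 1 Friday, common
2344: Jan 1 Saturday, leap
2345: Jan 1 Monday, common
2346: Jan 1 Tuesday, common
2347: Jan 1 Wednesday, common
2348: Jan 1 Thursday, leap
2349: Jan 1 Saturday, common
2350: Jan 1 Sunday, common
2351: Jan 1 Monday, common
2352: Jan 1 Tuesday, leap
2352 matches on both conditions.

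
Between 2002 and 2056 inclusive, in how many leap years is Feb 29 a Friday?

2

Leap years in 2002–2056: 14 of them.
Feb 29 weekday advances by 5 (mod 7) from one leap year to the next four years later (or differs when a century non-leap intervenes).
Leap-day weekdays: 2004:Sun 2008:Fri✓ 2012:Wed 2016:Mon 2020:Sat 2024:Thu 2028:Tue 2032:Sun 2036:Fri✓ 2040:Wed 2044:Mon 2048:Sat 2052:Thu 2056:Tue
Friday: 2008, 2036 → 2.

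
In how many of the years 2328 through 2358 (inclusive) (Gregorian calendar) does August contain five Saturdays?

14

August has 31 days; it has five Saturdays when Saturday falls among the first (month-length − 28) days — i.e. when August 1 is one of Saturday/Friday/Thursday.
August 1 by year: 2328:Wed 2329:Thu✓ 2330:Fri✓ 2331:Sat✓ 2332:Mon 2333:Tue 2334:Wed 2335:Thu✓ 2336:Sat✓ 2337:Sun 2338:Mon 2339:Tue 2340:Thu✓ 2341:Fri✓ 2342:Sat✓ 2343:Sun 2344:Tue 2345:Wed 2346:Thu✓ 2347:Fri✓ 2348:Sun 2349:Mon 2350:Tue 2351:Wed 2352:Fri✓ 2353:Sat✓ 2354:Sun 2355:Mon 2356:Wed 2357:Thu✓ 2358:Fri✓
Years with five Saturdays: 2329, 2330, 2331, 2335, 2336, 2340, 2341, 2342, 2346, 2347, 2352, 2353, 2357, 2358 → 14.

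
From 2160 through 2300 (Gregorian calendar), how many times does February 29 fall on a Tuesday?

Leap years in 2160–2300: 34 of them.
Feb 29 weekday advances by 5 (mod 7) from one leap year to the next four years later (or differs when a century non-leap intervenes).
Leap-day weekdays: 2160:Fri 2164:Wed 2168:Mon 2172:Sat 2176:Thu 2180:Tue✓ 2184:Sun 2188:Fri 2192:Wed 2196:Mon 2204:Wed 2208:Mon 2212:Sat …(8 more)… 2248:Tue✓ 2252:Sun 2256:Fri 2260:Wed 2264:Mon 2268:Sat 2272:Thu 2276:Tue✓ 2280:Sun 2284:Fri 2288:Wed 2292:Mon 2296:Sat
Tuesday: 2180, 2220, 2248, 2276 → 4.

4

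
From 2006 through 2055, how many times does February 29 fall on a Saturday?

2

Leap years in 2006–2055: 12 of them.
Feb 29 weekday advances by 5 (mod 7) from one leap year to the next four years later (or differs when a century non-leap intervenes).
Leap-day weekdays: 2008:Fri 2012:Wed 2016:Mon 2020:Sat✓ 2024:Thu 2028:Tue 2032:Sun 2036:Fri 2040:Wed 2044:Mon 2048:Sat✓ 2052:Thu
Saturday: 2020, 2048 → 2.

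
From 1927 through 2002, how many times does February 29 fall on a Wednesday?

3

Leap years in 1927–2002: 19 of them.
Feb 29 weekday advances by 5 (mod 7) from one leap year to the next four years later (or differs when a century non-leap intervenes).
Leap-day weekdays: 1928:Wed✓ 1932:Mon 1936:Sat 1940:Thu 1944:Tue 1948:Sun 1952:Fri 1956:Wed✓ 1960:Mon 1964:Sat 1968:Thu 1972:Tue 1976:Sun 1980:Fri 1984:Wed✓ 1988:Mon 1992:Sat 1996:Thu 2000:Tue
Wednesday: 1928, 1956, 1984 → 3.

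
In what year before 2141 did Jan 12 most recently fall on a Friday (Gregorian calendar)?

From one year to the next, a fixed date's weekday advances by 1, or by 2 when a Feb 29 lies between the two dates.
2141: January 12 is Thursday.
2140: Tuesday (−2)
2139: Monday (−1)
2138: Sunday (−1)
2137: Saturday (−1)
2136: Thursday (−2)
2135: Wednesday (−1)
2134: Tuesday (−1)
2133: Monday (−1)
2132: Saturday (−2)
2131: Friday (−1)
Jan 12 falls on a Friday in 2131.

2131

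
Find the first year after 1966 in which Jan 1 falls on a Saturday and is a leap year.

1972

Jan 1 advances by 2 weekdays after a leap year and by 1 after a common year.
1966: Jan 1 is Saturday.
1967: Sunday
1968: Monday (leap)
1969: Wednesday
1970: Thursday
1971: Friday
1972: Saturday (leap)
1972 begins on a Saturday and is a leap year.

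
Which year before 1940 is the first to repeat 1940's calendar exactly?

1912

Two years share a calendar iff Jan 1 falls on the same weekday and both are leap or both are common. 1940: Jan 1 is Monday, leap year.
1939: Jan 1 Sunday, common
1938: Jan 1 Saturday, common
1937: Jan 1 Friday, common
1936: Jan 1 Wednesday, leap
1935: Jan 1 Tuesday, common
1934: Jan 1 Monday, common
1933: Jan 1 Sunday, common
1932: Jan 1 Friday, leap
1931: Jan 1 Thursday, common
1930: Jan 1 Wednesday, common
1929: Jan 1 Tuesday, common
1928: Jan 1 Sunday, leap
1927: Jan 1 Saturday, common
1926: Jan 1 Friday, common
1925: Jan 1 Thursday, common
1924: Jan 1 Tuesday, leap
1923: Jan 1 Monday, common
1922: Jan 1 Sunday, common
1921: Jan 1 Saturday, common
1920: Jan 1 Thursday, leap
1919: Jan 1 Wednesday, common
1918: Jan 1 Tuesday, common
1917: Jan 1 Monday, common
1916: Jan 1 Saturday, leap
1915: Jan 1 Friday, common
1914: Jan 1 Thursday, common
1913: Jan 1 Wednesday, common
1912: Jan 1 Monday, leap
1912 matches on both conditions.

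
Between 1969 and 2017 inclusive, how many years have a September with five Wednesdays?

14

September has 30 days; it has five Wednesdays when Wednesday falls among the first (month-length − 28) days — i.e. when September 1 is one of Wednesday/Tuesday.
September 1 by year: 1969:Mon 1970:Tue✓ 1971:Wed✓ 1972:Fri 1973:Sat 1974:Sun 1975:Mon 1976:Wed✓ 1977:Thu 1978:Fri 1979:Sat 1980:Mon 1981:Tue✓ 1982:Wed✓ 1983:Thu …(19 more)… 2003:Mon 2004:Wed✓ 2005:Thu 2006:Fri 2007:Sat 2008:Mon 2009:Tue✓ 2010:Wed✓ 2011:Thu 2012:Sat 2013:Sun 2014:Mon 2015:Tue✓ 2016:Thu 2017:Fri
Years with five Wednesdays: 1970, 1971, 1976, 1981, 1982, 1987, 1992, 1993, 1998, 1999, 2004, 2009, 2010, 2015 → 14.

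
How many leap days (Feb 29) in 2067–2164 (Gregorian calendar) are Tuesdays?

Leap years in 2067–2164: 24 of them.
Feb 29 weekday advances by 5 (mod 7) from one leap year to the next four years later (or differs when a century non-leap intervenes).
Leap-day weekdays: 2068:Wed 2072:Mon 2076:Sat 2080:Thu 2084:Tue✓ 2088:Sun 2092:Fri 2096:Wed 2104:Fri 2108:Wed 2112:Mon 2116:Sat 2120:Thu 2124:Tue✓ 2128:Sun 2132:Fri 2136:Wed 2140:Mon 2144:Sat 2148:Thu 2152:Tue✓ 2156:Sun 2160:Fri 2164:Wed
Tuesday: 2084, 2124, 2152 → 3.

3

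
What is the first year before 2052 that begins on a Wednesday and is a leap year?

2048

Jan 1 advances by 2 weekdays after a leap year and by 1 after a common year.
2052: Jan 1 is Monday (leap).
2051: Sunday
2050: Saturday
2049: Friday
2048: Wednesday (leap)
2048 begins on a Wednesday and is a leap year.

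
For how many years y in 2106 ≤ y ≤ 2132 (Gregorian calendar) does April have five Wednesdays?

7

April has 30 days; it has five Wednesdays when Wednesday falls among the first (month-length − 28) days — i.e. when April 1 is one of Wednesday/Tuesday.
April 1 by year: 2106:Thu 2107:Fri 2108:Sun 2109:Mon 2110:Tue✓ 2111:Wed✓ 2112:Fri 2113:Sat 2114:Sun 2115:Mon 2116:Wed✓ 2117:Thu 2118:Fri 2119:Sat 2120:Mon 2121:Tue✓ 2122:Wed✓ 2123:Thu 2124:Sat 2125:Sun 2126:Mon 2127:Tue✓ 2128:Thu 2129:Fri 2130:Sat 2131:Sun 2132:Tue✓
Years with five Wednesdays: 2110, 2111, 2116, 2121, 2122, 2127, 2132 → 7.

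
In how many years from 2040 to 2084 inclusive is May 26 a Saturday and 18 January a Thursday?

4

Check each year's weekday for May 26 and 18 January:
  2040: Sat/Wed  2041: Sun/Fri  2042: Mon/Sat  2043: Tue/Sun  2044: Thu/Mon  2045: Fri/Wed  2046: Sat/Thu ✓  2047: Sun/Fri  2048: Tue/Sat  2049: Wed/Mon  2050: Thu/Tue  2051: Fri/Wed  2052: Sun/Thu  2053: Mon/Sat  …(17 more)…  2071: Tue/Sun  2072: Thu/Mon  2073: Fri/Wed  2074: Sat/Thu ✓  2075: Sun/Fri  2076: Tue/Sat  2077: Wed/Mon  2078: Thu/Tue  2079: Fri/Wed  2080: Sun/Thu  2081: Mon/Sat  2082: Tue/Sun  2083: Wed/Mon  2084: Fri/Tue
Both conditions hold in: 2046, 2057, 2063, 2074 — 4.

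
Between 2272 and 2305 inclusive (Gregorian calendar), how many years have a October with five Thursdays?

October has 31 days; it has five Thursdays when Thursday falls among the first (month-length − 28) days — i.e. when October 1 is one of Thursday/Wednesday/Tuesday.
October 1 by year: 2272:Tue✓ 2273:Wed✓ 2274:Thu✓ 2275:Fri 2276:Sun 2277:Mon 2278:Tue✓ 2279:Wed✓ 2280:Fri 2281:Sat 2282:Sun 2283:Mon 2284:Wed✓ 2285:Thu✓ 2286:Fri …(4 more)… 2291:Thu✓ 2292:Sat 2293:Sun 2294:Mon 2295:Tue✓ 2296:Thu✓ 2297:Fri 2298:Sat 2299:Sun 2300:Mon 2301:Tue✓ 2302:Wed✓ 2303:Thu✓ 2304:Sat 2305:Sun
Years with five Thursdays: 2272, 2273, 2274, 2278, 2279, 2284, 2285, 2289, 2290, 2291, 2295, 2296, 2301, 2302, 2303 → 15.

15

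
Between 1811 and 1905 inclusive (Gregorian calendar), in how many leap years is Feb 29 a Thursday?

3

Leap years in 1811–1905: 23 of them.
Feb 29 weekday advances by 5 (mod 7) from one leap year to the next four years later (or differs when a century non-leap intervenes).
Leap-day weekdays: 1812:Sat 1816:Thu✓ 1820:Tue 1824:Sun 1828:Fri 1832:Wed 1836:Mon 1840:Sat 1844:Thu✓ 1848:Tue 1852:Sun 1856:Fri 1860:Wed 1864:Mon 1868:Sat 1872:Thu✓ 1876:Tue 1880:Sun 1884:Fri 1888:Wed 1892:Mon 1896:Sat 1904:Mon
Thursday: 1816, 1844, 1872 → 3.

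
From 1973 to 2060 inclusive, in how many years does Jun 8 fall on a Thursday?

12

Track Jun 8's weekday year by year (advancing +1, or +2 across a Feb 29):
  1973: Fri  1974: Sat (+1)  1975: Sun (+1)  1976: Tue (+2)  1977: Wed (+1)
  1978: Thu (+1) ✓  1979: Fri (+1)  1980: Sun (+2)  1981: Mon (+1)  1982: Tue (+1)
  1983: Wed (+1)  1984: Fri (+2)  1985: Sat (+1)  1986: Sun (+1)  … (60 more years) …
  2047: Sat (+1)  2048: Mon (+2)  2049: Tue (+1)  2050: Wed (+1)  2051: Thu (+1) ✓
  2052: Sat (+2)  2053: Sun (+1)  2054: Mon (+1)  2055: Tue (+1)  2056: Thu (+2) ✓
  2057: Fri (+1)  2058: Sat (+1)  2059: Sun (+1)  2060: Tue (+2)
Thursday years: 1978, 1989, 1995, 2000, 2006, 2017, 2023, 2028, 2034, 2045, 2051, 2056 — 12 in total.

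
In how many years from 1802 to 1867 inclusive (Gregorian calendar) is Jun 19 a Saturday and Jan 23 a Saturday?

Check each year's weekday for Jun 19 and Jan 23:
  1802: Sat/Sat ✓  1803: Sun/Sun  1804: Tue/Mon  1805: Wed/Wed  1806: Thu/Thu  1807: Fri/Fri  1808: Sun/Sat  1809: Mon/Mon  1810: Tue/Tue  1811: Wed/Wed  1812: Fri/Thu  1813: Sat/Sat ✓  1814: Sun/Sun  1815: Mon/Mon  …(38 more)…  1854: Mon/Mon  1855: Tue/Tue  1856: Thu/Wed  1857: Fri/Fri  1858: Sat/Sat ✓  1859: Sun/Sun  1860: Tue/Mon  1861: Wed/Wed  1862: Thu/Thu  1863: Fri/Fri  1864: Sun/Sat  1865: Mon/Mon  1866: Tue/Tue  1867: Wed/Wed
Both conditions hold in: 1802, 1813, 1819, 1830, 1841, 1847, 1858 — 7.

7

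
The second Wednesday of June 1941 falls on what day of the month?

June 1, 1941 is a Sunday, so the first Wednesday is the 4th.
The second Wednesday is 4 + 7 = 11.

11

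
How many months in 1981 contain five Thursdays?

A month of length L has five Thursdays iff its first Thursday is on day ≤ L−28 (so day 1–3 in a 31-day month, 1–2 in a 30-day month, day 1 in a leap February).
Checking each month of 1981: Jan starts Thu (31d) ✓; Feb starts Sun (28d); Mar starts Sun (31d); Apr starts Wed (30d) ✓; May starts Fri (31d); Jun starts Mon (30d); Jul starts Wed (31d) ✓; Aug starts Sat (31d); Sep starts Tue (30d); Oct starts Thu (31d) ✓; Nov starts Sun (30d); Dec starts Tue (31d) ✓.
Five-Thursday months: January, April, July, October, December → 5.

5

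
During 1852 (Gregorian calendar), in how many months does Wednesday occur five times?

A month of length L has five Wednesdays iff its first Wednesday is on day ≤ L−28 (so day 1–3 in a 31-day month, 1–2 in a 30-day month, day 1 in a leap February).
Checking each month of 1852: Jan starts Thu (31d); Feb starts Sun (29d); Mar starts Mon (31d) ✓; Apr starts Thu (30d); May starts Sat (31d); Jun starts Tue (30d) ✓; Jul starts Thu (31d); Aug starts Sun (31d); Sep starts Wed (30d) ✓; Oct starts Fri (31d); Nov starts Mon (30d); Dec starts Wed (31d) ✓.
Five-Wednesday months: March, June, September, December → 4.

4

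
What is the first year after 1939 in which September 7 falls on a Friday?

1945

From one year to the next, a fixed date's weekday advances by 1, or by 2 when a Feb 29 lies between the two dates.
1939: September 7 is Thursday.
1940: Saturday (+2)
1941: Sunday (+1)
1942: Monday (+1)
1943: Tuesday (+1)
1944: Thursday (+2)
1945: Friday (+1)
September 7 falls on a Friday in 1945.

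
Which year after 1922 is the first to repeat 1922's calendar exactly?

1933

Two years share a calendar iff Jan 1 falls on the same weekday and both are leap or both are common. 1922: Jan 1 is Sunday, common year.
1923: Jan 1 Monday, common
1924: Jan 1 Tuesday, leap
1925: Jan 1 Thursday, common
1926: Jan 1 Friday, common
1927: Jan 1 Saturday, common
1928: Jan 1 Sunday, leap
1929: Jan 1 Tuesday, common
1930: Jan 1 Wednesday, common
1931: Jan 1 Thursday, common
1932: Jan 1 Friday, leap
1933: Jan 1 Sunday, common
1933 matches on both conditions.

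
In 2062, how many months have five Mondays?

4

A month of length L has five Mondays iff its first Monday is on day ≤ L−28 (so day 1–3 in a 31-day month, 1–2 in a 30-day month, day 1 in a leap February).
Checking each month of 2062: Jan starts Sun (31d) ✓; Feb starts Wed (28d); Mar starts Wed (31d); Apr starts Sat (30d); May starts Mon (31d) ✓; Jun starts Thu (30d); Jul starts Sat (31d) ✓; Aug starts Tue (31d); Sep starts Fri (30d); Oct starts Sun (31d) ✓; Nov starts Wed (30d); Dec starts Fri (31d).
Five-Monday months: January, May, July, October → 4.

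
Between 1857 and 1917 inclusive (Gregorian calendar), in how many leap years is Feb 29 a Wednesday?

Leap years in 1857–1917: 14 of them.
Feb 29 weekday advances by 5 (mod 7) from one leap year to the next four years later (or differs when a century non-leap intervenes).
Leap-day weekdays: 1860:Wed✓ 1864:Mon 1868:Sat 1872:Thu 1876:Tue 1880:Sun 1884:Fri 1888:Wed✓ 1892:Mon 1896:Sat 1904:Mon 1908:Sat 1912:Thu 1916:Tue
Wednesday: 1860, 1888 → 2.

2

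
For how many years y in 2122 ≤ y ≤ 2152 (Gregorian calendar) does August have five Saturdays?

August has 31 days; it has five Saturdays when Saturday falls among the first (month-length − 28) days — i.e. when August 1 is one of Saturday/Friday/Thursday.
August 1 by year: 2122:Sat✓ 2123:Sun 2124:Tue 2125:Wed 2126:Thu✓ 2127:Fri✓ 2128:Sun 2129:Mon 2130:Tue 2131:Wed 2132:Fri✓ 2133:Sat✓ 2134:Sun 2135:Mon 2136:Wed 2137:Thu✓ 2138:Fri✓ 2139:Sat✓ 2140:Mon 2141:Tue 2142:Wed 2143:Thu✓ 2144:Sat✓ 2145:Sun 2146:Mon 2147:Tue 2148:Thu✓ 2149:Fri✓ 2150:Sat✓ 2151:Sun 2152:Tue
Years with five Saturdays: 2122, 2126, 2127, 2132, 2133, 2137, 2138, 2139, 2143, 2144, 2148, 2149, 2150 → 13.

13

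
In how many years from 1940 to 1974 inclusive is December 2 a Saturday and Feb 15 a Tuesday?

2

Check each year's weekday for December 2 and Feb 15:
  1940: Mon/Thu  1941: Tue/Sat  1942: Wed/Sun  1943: Thu/Mon  1944: Sat/Tue ✓  1945: Sun/Thu  1946: Mon/Fri  1947: Tue/Sat  1948: Thu/Sun  1949: Fri/Tue  1950: Sat/Wed  1951: Sun/Thu  1952: Tue/Fri  1953: Wed/Sun  …(7 more)…  1961: Sat/Wed  1962: Sun/Thu  1963: Mon/Fri  1964: Wed/Sat  1965: Thu/Mon  1966: Fri/Tue  1967: Sat/Wed  1968: Mon/Thu  1969: Tue/Sat  1970: Wed/Sun  1971: Thu/Mon  1972: Sat/Tue ✓  1973: Sun/Thu  1974: Mon/Fri
Both conditions hold in: 1944, 1972 — 2.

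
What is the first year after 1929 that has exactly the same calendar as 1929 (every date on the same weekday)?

Two years share a calendar iff Jan 1 falls on the same weekday and both are leap or both are common. 1929: Jan 1 is Tuesday, common year.
1930: Jan 1 Wednesday, common
1931: Jan 1 Thursday, common
1932: Jan 1 Friday, leap
1933: Jan 1 Sunday, common
1934: Jan 1 Monday, common
1935: Jan 1 Tuesday, common
1935 matches on both conditions.

1935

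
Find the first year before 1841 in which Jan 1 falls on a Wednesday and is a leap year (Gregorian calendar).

Jan 1 advances by 2 weekdays after a leap year and by 1 after a common year.
1841: Jan 1 is Friday.
1840: Wednesday (leap)
1840 begins on a Wednesday and is a leap year.

1840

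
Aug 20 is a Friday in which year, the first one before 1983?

From one year to the next, a fixed date's weekday advances by 1, or by 2 when a Feb 29 lies between the two dates.
1983: August 20 is Saturday.
1982: Friday (−1)
Aug 20 falls on a Friday in 1982.

1982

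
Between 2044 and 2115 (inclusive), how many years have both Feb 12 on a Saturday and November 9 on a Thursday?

Check each year's weekday for Feb 12 and November 9:
  2044: Fri/Wed  2045: Sun/Thu  2046: Mon/Fri  2047: Tue/Sat  2048: Wed/Mon  2049: Fri/Tue  2050: Sat/Wed  2051: Sun/Thu  2052: Mon/Sat  2053: Wed/Sun  2054: Thu/Mon  2055: Fri/Tue  2056: Sat/Thu ✓  2057: Mon/Fri  …(44 more)…  2102: Sun/Thu  2103: Mon/Fri  2104: Tue/Sun  2105: Thu/Mon  2106: Fri/Tue  2107: Sat/Wed  2108: Sun/Fri  2109: Tue/Sat  2110: Wed/Sun  2111: Thu/Mon  2112: Fri/Wed  2113: Sun/Thu  2114: Mon/Fri  2115: Tue/Sat
Both conditions hold in: 2056, 2084 — 2.

2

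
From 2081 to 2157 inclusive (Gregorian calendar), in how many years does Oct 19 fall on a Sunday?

12

Track Oct 19's weekday year by year (advancing +1, or +2 across a Feb 29):
  2081: Sun ✓  2082: Mon (+1)  2083: Tue (+1)  2084: Thu (+2)  2085: Fri (+1)
  2086: Sat (+1)  2087: Sun (+1) ✓  2088: Tue (+2)  2089: Wed (+1)  2090: Thu (+1)
  2091: Fri (+1)  2092: Sun (+2) ✓  2093: Mon (+1)  2094: Tue (+1)  … (49 more years) …
  2144: Mon (+2)  2145: Tue (+1)  2146: Wed (+1)  2147: Thu (+1)  2148: Sat (+2)
  2149: Sun (+1) ✓  2150: Mon (+1)  2151: Tue (+1)  2152: Thu (+2)  2153: Fri (+1)
  2154: Sat (+1)  2155: Sun (+1) ✓  2156: Tue (+2)  2157: Wed (+1)
Sunday years: 2081, 2087, 2092, 2098, 2104, 2110, 2121, 2127, 2132, 2138, 2149, 2155 — 12 in total.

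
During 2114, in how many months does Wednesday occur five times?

4

A month of length L has five Wednesdays iff its first Wednesday is on day ≤ L−28 (so day 1–3 in a 31-day month, 1–2 in a 30-day month, day 1 in a leap February).
Checking each month of 2114: Jan starts Mon (31d) ✓; Feb starts Thu (28d); Mar starts Thu (31d); Apr starts Sun (30d); May starts Tue (31d) ✓; Jun starts Fri (30d); Jul starts Sun (31d); Aug starts Wed (31d) ✓; Sep starts Sat (30d); Oct starts Mon (31d) ✓; Nov starts Thu (30d); Dec starts Sat (31d).
Five-Wednesday months: January, May, August, October → 4.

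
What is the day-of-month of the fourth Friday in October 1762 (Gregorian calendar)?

22

October 1, 1762 is a Friday, so the first Friday is the 1st.
The fourth Friday is 1 + 21 = 22.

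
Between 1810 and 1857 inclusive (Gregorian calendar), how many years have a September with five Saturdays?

September has 30 days; it has five Saturdays when Saturday falls among the first (month-length − 28) days — i.e. when September 1 is one of Saturday/Friday.
September 1 by year: 1810:Sat✓ 1811:Sun 1812:Tue 1813:Wed 1814:Thu 1815:Fri✓ 1816:Sun 1817:Mon 1818:Tue 1819:Wed 1820:Fri✓ 1821:Sat✓ 1822:Sun 1823:Mon 1824:Wed …(18 more)… 1843:Fri✓ 1844:Sun 1845:Mon 1846:Tue 1847:Wed 1848:Fri✓ 1849:Sat✓ 1850:Sun 1851:Mon 1852:Wed 1853:Thu 1854:Fri✓ 1855:Sat✓ 1856:Mon 1857:Tue
Years with five Saturdays: 1810, 1815, 1820, 1821, 1826, 1827, 1832, 1837, 1838, 1843, 1848, 1849, 1854, 1855 → 14.

14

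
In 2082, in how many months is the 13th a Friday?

3

Check the 13th of each month of 2082: Jan 13: Tue, Feb 13: Fri, Mar 13: Fri, Apr 13: Mon, May 13: Wed, Jun 13: Sat, Jul 13: Mon, Aug 13: Thu, Sep 13: Sun, Oct 13: Tue, Nov 13: Fri, Dec 13: Sun.
Friday occurs in February, March, November — 3 months.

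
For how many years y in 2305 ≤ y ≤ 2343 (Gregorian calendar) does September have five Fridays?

September has 30 days; it has five Fridays when Friday falls among the first (month-length − 28) days — i.e. when September 1 is one of Friday/Thursday.
September 1 by year: 2305:Fri✓ 2306:Sat 2307:Sun 2308:Tue 2309:Wed 2310:Thu✓ 2311:Fri✓ 2312:Sun 2313:Mon 2314:Tue 2315:Wed 2316:Fri✓ 2317:Sat 2318:Sun 2319:Mon …(9 more)… 2329:Sun 2330:Mon 2331:Tue 2332:Thu✓ 2333:Fri✓ 2334:Sat 2335:Sun 2336:Tue 2337:Wed 2338:Thu✓ 2339:Fri✓ 2340:Sun 2341:Mon 2342:Tue 2343:Wed
Years with five Fridays: 2305, 2310, 2311, 2316, 2321, 2322, 2327, 2332, 2333, 2338, 2339 → 11.

11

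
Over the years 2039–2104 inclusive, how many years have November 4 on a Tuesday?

10

Track November 4's weekday year by year (advancing +1, or +2 across a Feb 29):
  2039: Fri  2040: Sun (+2)  2041: Mon (+1)  2042: Tue (+1) ✓  2043: Wed (+1)
  2044: Fri (+2)  2045: Sat (+1)  2046: Sun (+1)  2047: Mon (+1)  2048: Wed (+2)
  2049: Thu (+1)  2050: Fri (+1)  2051: Sat (+1)  2052: Mon (+2)  … (38 more years) …
  2091: Sun (+1)  2092: Tue (+2) ✓  2093: Wed (+1)  2094: Thu (+1)  2095: Fri (+1)
  2096: Sun (+2)  2097: Mon (+1)  2098: Tue (+1) ✓  2099: Wed (+1)  2100: Thu (+1)
  2101: Fri (+1)  2102: Sat (+1)  2103: Sun (+1)  2104: Tue (+2) ✓
Tuesday years: 2042, 2053, 2059, 2064, 2070, 2081, 2087, 2092, 2098, 2104 — 10 in total.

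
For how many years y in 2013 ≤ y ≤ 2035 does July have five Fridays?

9

July has 31 days; it has five Fridays when Friday falls among the first (month-length − 28) days — i.e. when July 1 is one of Friday/Thursday/Wednesday.
July 1 by year: 2013:Mon 2014:Tue 2015:Wed✓ 2016:Fri✓ 2017:Sat 2018:Sun 2019:Mon 2020:Wed✓ 2021:Thu✓ 2022:Fri✓ 2023:Sat 2024:Mon 2025:Tue 2026:Wed✓ 2027:Thu✓ 2028:Sat 2029:Sun 2030:Mon 2031:Tue 2032:Thu✓ 2033:Fri✓ 2034:Sat 2035:Sun
Years with five Fridays: 2015, 2016, 2020, 2021, 2022, 2026, 2027, 2032, 2033 → 9.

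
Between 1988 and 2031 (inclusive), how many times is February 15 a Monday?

Track February 15's weekday year by year (advancing +1, or +2 across a Feb 29):
  1988: Mon ✓  1989: Wed (+2)  1990: Thu (+1)  1991: Fri (+1)  1992: Sat (+1)
  1993: Mon (+2) ✓  1994: Tue (+1)  1995: Wed (+1)  1996: Thu (+1)  1997: Sat (+2)
  1998: Sun (+1)  1999: Mon (+1) ✓  2000: Tue (+1)  2001: Thu (+2)  … (16 more years) …
  2018: Thu (+1)  2019: Fri (+1)  2020: Sat (+1)  2021: Mon (+2) ✓  2022: Tue (+1)
  2023: Wed (+1)  2024: Thu (+1)  2025: Sat (+2)  2026: Sun (+1)  2027: Mon (+1) ✓
  2028: Tue (+1)  2029: Thu (+2)  2030: Fri (+1)  2031: Sat (+1)
Monday years: 1988, 1993, 1999, 2010, 2016, 2021, 2027 — 7 in total.

7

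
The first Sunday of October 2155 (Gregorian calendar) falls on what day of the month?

October 1, 2155 is a Wednesday, so the first Sunday is the 5th.
The first Sunday is 5 + 0 = 5.

5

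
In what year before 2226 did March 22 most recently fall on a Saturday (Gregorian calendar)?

2223

From one year to the next, a fixed date's weekday advances by 1, or by 2 when a Feb 29 lies between the two dates.
2226: March 22 is Wednesday.
2225: Tuesday (−1)
2224: Monday (−1)
2223: Saturday (−2)
March 22 falls on a Saturday in 2223.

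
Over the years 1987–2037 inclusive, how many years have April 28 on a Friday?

8

Track April 28's weekday year by year (advancing +1, or +2 across a Feb 29):
  1987: Tue  1988: Thu (+2)  1989: Fri (+1) ✓  1990: Sat (+1)  1991: Sun (+1)
  1992: Tue (+2)  1993: Wed (+1)  1994: Thu (+1)  1995: Fri (+1) ✓  1996: Sun (+2)
  1997: Mon (+1)  1998: Tue (+1)  1999: Wed (+1)  2000: Fri (+2) ✓  … (23 more years) …
  2024: Sun (+2)  2025: Mon (+1)  2026: Tue (+1)  2027: Wed (+1)  2028: Fri (+2) ✓
  2029: Sat (+1)  2030: Sun (+1)  2031: Mon (+1)  2032: Wed (+2)  2033: Thu (+1)
  2034: Fri (+1) ✓  2035: Sat (+1)  2036: Mon (+2)  2037: Tue (+1)
Friday years: 1989, 1995, 2000, 2006, 2017, 2023, 2028, 2034 — 8 in total.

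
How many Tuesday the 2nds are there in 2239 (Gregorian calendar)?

Check the 2nd of each month of 2239: Jan 2: Wed, Feb 2: Sat, Mar 2: Sat, Apr 2: Tue, May 2: Thu, Jun 2: Sun, Jul 2: Tue, Aug 2: Fri, Sep 2: Mon, Oct 2: Wed, Nov 2: Sat, Dec 2: Mon.
Tuesday occurs in April, July — 2 months.

2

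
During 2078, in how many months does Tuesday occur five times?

4

A month of length L has five Tuesdays iff its first Tuesday is on day ≤ L−28 (so day 1–3 in a 31-day month, 1–2 in a 30-day month, day 1 in a leap February).
Checking each month of 2078: Jan starts Sat (31d); Feb starts Tue (28d); Mar starts Tue (31d) ✓; Apr starts Fri (30d); May starts Sun (31d) ✓; Jun starts Wed (30d); Jul starts Fri (31d); Aug starts Mon (31d) ✓; Sep starts Thu (30d); Oct starts Sat (31d); Nov starts Tue (30d) ✓; Dec starts Thu (31d).
Five-Tuesday months: March, May, August, November → 4.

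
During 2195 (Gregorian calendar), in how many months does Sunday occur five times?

A month of length L has five Sundays iff its first Sunday is on day ≤ L−28 (so day 1–3 in a 31-day month, 1–2 in a 30-day month, day 1 in a leap February).
Checking each month of 2195: Jan starts Thu (31d); Feb starts Sun (28d); Mar starts Sun (31d) ✓; Apr starts Wed (30d); May starts Fri (31d) ✓; Jun starts Mon (30d); Jul starts Wed (31d); Aug starts Sat (31d) ✓; Sep starts Tue (30d); Oct starts Thu (31d); Nov starts Sun (30d) ✓; Dec starts Tue (31d).
Five-Sunday months: March, May, August, November → 4.

4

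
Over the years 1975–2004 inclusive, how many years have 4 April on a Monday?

4

Track 4 April's weekday year by year (advancing +1, or +2 across a Feb 29):
  1975: Fri  1976: Sun (+2)  1977: Mon (+1) ✓  1978: Tue (+1)  1979: Wed (+1)
  1980: Fri (+2)  1981: Sat (+1)  1982: Sun (+1)  1983: Mon (+1) ✓  1984: Wed (+2)
  1985: Thu (+1)  1986: Fri (+1)  1987: Sat (+1)  1988: Mon (+2) ✓  1989: Tue (+1)
  1990: Wed (+1)  1991: Thu (+1)  1992: Sat (+2)  1993: Sun (+1)  1994: Mon (+1) ✓
  1995: Tue (+1)  1996: Thu (+2)  1997: Fri (+1)  1998: Sat (+1)  1999: Sun (+1)
  2000: Tue (+2)  2001: Wed (+1)  2002: Thu (+1)  2003: Fri (+1)  2004: Sun (+2)
Monday years: 1977, 1983, 1988, 1994 — 4 in total.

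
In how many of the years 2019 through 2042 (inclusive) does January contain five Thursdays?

11

January has 31 days; it has five Thursdays when Thursday falls among the first (month-length − 28) days — i.e. when January 1 is one of Thursday/Wednesday/Tuesday.
January 1 by year: 2019:Tue✓ 2020:Wed✓ 2021:Fri 2022:Sat 2023:Sun 2024:Mon 2025:Wed✓ 2026:Thu✓ 2027:Fri 2028:Sat 2029:Mon 2030:Tue✓ 2031:Wed✓ 2032:Thu✓ 2033:Sat 2034:Sun 2035:Mon 2036:Tue✓ 2037:Thu✓ 2038:Fri 2039:Sat 2040:Sun 2041:Tue✓ 2042:Wed✓
Years with five Thursdays: 2019, 2020, 2025, 2026, 2030, 2031, 2032, 2036, 2037, 2041, 2042 → 11.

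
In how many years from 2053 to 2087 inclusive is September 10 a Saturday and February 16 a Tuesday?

Check each year's weekday for September 10 and February 16:
  2053: Wed/Sun  2054: Thu/Mon  2055: Fri/Tue  2056: Sun/Wed  2057: Mon/Fri  2058: Tue/Sat  2059: Wed/Sun  2060: Fri/Mon  2061: Sat/Wed  2062: Sun/Thu  2063: Mon/Fri  2064: Wed/Sat  2065: Thu/Mon  2066: Fri/Tue  …(7 more)…  2074: Mon/Fri  2075: Tue/Sat  2076: Thu/Sun  2077: Fri/Tue  2078: Sat/Wed  2079: Sun/Thu  2080: Tue/Fri  2081: Wed/Sun  2082: Thu/Mon  2083: Fri/Tue  2084: Sun/Wed  2085: Mon/Fri  2086: Tue/Sat  2087: Wed/Sun
Both conditions hold in: 2072 — 1.

1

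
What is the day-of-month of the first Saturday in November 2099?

November 1, 2099 is a Sunday, so the first Saturday is the 7th.
The first Saturday is 7 + 0 = 7.

7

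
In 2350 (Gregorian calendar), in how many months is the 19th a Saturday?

Check the 19th of each month of 2350: Jan 19: Thu, Feb 19: Sun, Mar 19: Sun, Apr 19: Wed, May 19: Fri, Jun 19: Mon, Jul 19: Wed, Aug 19: Sat, Sep 19: Tue, Oct 19: Thu, Nov 19: Sun, Dec 19: Tue.
Saturday occurs in August — 1 month.

1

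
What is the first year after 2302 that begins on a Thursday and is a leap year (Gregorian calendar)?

2320

Jan 1 advances by 2 weekdays after a leap year and by 1 after a common year.
2302: Jan 1 is Wednesday.
2303: Thursday
2304: Friday (leap)
2305: Sunday
2306: Monday
2307: Tuesday
2308: Wednesday (leap)
2309: Friday
2310: Saturday
2311: Sunday
2312: Monday (leap)
2313: Wednesday
2314: Thursday
2315: Friday
2316: Saturday (leap)
2317: Monday
2318: Tuesday
2319: Wednesday
2320: Thursday (leap)
2320 begins on a Thursday and is a leap year.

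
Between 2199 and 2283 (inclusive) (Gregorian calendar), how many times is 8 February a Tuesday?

12

Track 8 February's weekday year by year (advancing +1, or +2 across a Feb 29):
  2199: Fri  2200: Sat (+1)  2201: Sun (+1)  2202: Mon (+1)  2203: Tue (+1) ✓
  2204: Wed (+1)  2205: Fri (+2)  2206: Sat (+1)  2207: Sun (+1)  2208: Mon (+1)
  2209: Wed (+2)  2210: Thu (+1)  2211: Fri (+1)  2212: Sat (+1)  … (57 more years) …
  2270: Tue (+1) ✓  2271: Wed (+1)  2272: Thu (+1)  2273: Sat (+2)  2274: Sun (+1)
  2275: Mon (+1)  2276: Tue (+1) ✓  2277: Thu (+2)  2278: Fri (+1)  2279: Sat (+1)
  2280: Sun (+1)  2281: Tue (+2) ✓  2282: Wed (+1)  2283: Thu (+1)
Tuesday years: 2203, 2214, 2220, 2225, 2231, 2242, 2248, 2253, 2259, 2270, 2276, 2281 — 12 in total.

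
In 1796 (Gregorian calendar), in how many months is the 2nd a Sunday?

1

Check the 2nd of each month of 1796: Jan 2: Sat, Feb 2: Tue, Mar 2: Wed, Apr 2: Sat, May 2: Mon, Jun 2: Thu, Jul 2: Sat, Aug 2: Tue, Sep 2: Fri, Oct 2: Sun, Nov 2: Wed, Dec 2: Fri.
Sunday occurs in October — 1 month.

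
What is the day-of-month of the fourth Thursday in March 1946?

March 1, 1946 is a Friday, so the first Thursday is the 7th.
The fourth Thursday is 7 + 21 = 28.

28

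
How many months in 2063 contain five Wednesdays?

4

A month of length L has five Wednesdays iff its first Wednesday is on day ≤ L−28 (so day 1–3 in a 31-day month, 1–2 in a 30-day month, day 1 in a leap February).
Checking each month of 2063: Jan starts Mon (31d) ✓; Feb starts Thu (28d); Mar starts Thu (31d); Apr starts Sun (30d); May starts Tue (31d) ✓; Jun starts Fri (30d); Jul starts Sun (31d); Aug starts Wed (31d) ✓; Sep starts Sat (30d); Oct starts Mon (31d) ✓; Nov starts Thu (30d); Dec starts Sat (31d).
Five-Wednesday months: January, May, August, October → 4.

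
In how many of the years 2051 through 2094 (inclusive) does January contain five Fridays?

19

January has 31 days; it has five Fridays when Friday falls among the first (month-length − 28) days — i.e. when January 1 is one of Friday/Thursday/Wednesday.
January 1 by year: 2051:Sun 2052:Mon 2053:Wed✓ 2054:Thu✓ 2055:Fri✓ 2056:Sat 2057:Mon 2058:Tue 2059:Wed✓ 2060:Thu✓ 2061:Sat 2062:Sun 2063:Mon 2064:Tue 2065:Thu✓ …(14 more)… 2080:Mon 2081:Wed✓ 2082:Thu✓ 2083:Fri✓ 2084:Sat 2085:Mon 2086:Tue 2087:Wed✓ 2088:Thu✓ 2089:Sat 2090:Sun 2091:Mon 2092:Tue 2093:Thu✓ 2094:Fri✓
Years with five Fridays: 2053, 2054, 2055, 2059, 2060, 2065, 2066, 2070, 2071, 2072, 2076, 2077, 2081, 2082, 2083, 2087, 2088, 2093, 2094 → 19.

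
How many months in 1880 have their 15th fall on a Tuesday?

1

Check the 15th of each month of 1880: Jan 15: Thu, Feb 15: Sun, Mar 15: Mon, Apr 15: Thu, May 15: Sat, Jun 15: Tue, Jul 15: Thu, Aug 15: Sun, Sep 15: Wed, Oct 15: Fri, Nov 15: Mon, Dec 15: Wed.
Tuesday occurs in June — 1 month.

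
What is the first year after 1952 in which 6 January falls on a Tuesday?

From one year to the next, a fixed date's weekday advances by 1, or by 2 when a Feb 29 lies between the two dates.
1952: January 6 is Sunday.
1953: Tuesday (+2)
6 January falls on a Tuesday in 1953.

1953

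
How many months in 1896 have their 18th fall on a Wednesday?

2

Check the 18th of each month of 1896: Jan 18: Sat, Feb 18: Tue, Mar 18: Wed, Apr 18: Sat, May 18: Mon, Jun 18: Thu, Jul 18: Sat, Aug 18: Tue, Sep 18: Fri, Oct 18: Sun, Nov 18: Wed, Dec 18: Fri.
Wednesday occurs in March, November — 2 months.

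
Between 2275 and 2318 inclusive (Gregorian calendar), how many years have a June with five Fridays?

14

June has 30 days; it has five Fridays when Friday falls among the first (month-length − 28) days — i.e. when June 1 is one of Friday/Thursday.
June 1 by year: 2275:Tue 2276:Thu✓ 2277:Fri✓ 2278:Sat 2279:Sun 2280:Tue 2281:Wed 2282:Thu✓ 2283:Fri✓ 2284:Sun 2285:Mon 2286:Tue 2287:Wed 2288:Fri✓ 2289:Sat …(14 more)… 2304:Wed 2305:Thu✓ 2306:Fri✓ 2307:Sat 2308:Mon 2309:Tue 2310:Wed 2311:Thu✓ 2312:Sat 2313:Sun 2314:Mon 2315:Tue 2316:Thu✓ 2317:Fri✓ 2318:Sat
Years with five Fridays: 2276, 2277, 2282, 2283, 2288, 2293, 2294, 2299, 2300, 2305, 2306, 2311, 2316, 2317 → 14.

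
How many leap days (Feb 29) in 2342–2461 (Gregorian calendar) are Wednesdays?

4

Leap years in 2342–2461: 30 of them.
Feb 29 weekday advances by 5 (mod 7) from one leap year to the next four years later (or differs when a century non-leap intervenes).
Leap-day weekdays: 2344:Tue 2348:Sun 2352:Fri 2356:Wed✓ 2360:Mon 2364:Sat 2368:Thu 2372:Tue 2376:Sun 2380:Fri 2384:Wed✓ 2388:Mon 2392:Sat …(4 more)… 2412:Wed✓ 2416:Mon 2420:Sat 2424:Thu 2428:Tue 2432:Sun 2436:Fri 2440:Wed✓ 2444:Mon 2448:Sat 2452:Thu 2456:Tue 2460:Sun
Wednesday: 2356, 2384, 2412, 2440 → 4.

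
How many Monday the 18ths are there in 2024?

Check the 18th of each month of 2024: Jan 18: Thu, Feb 18: Sun, Mar 18: Mon, Apr 18: Thu, May 18: Sat, Jun 18: Tue, Jul 18: Thu, Aug 18: Sun, Sep 18: Wed, Oct 18: Fri, Nov 18: Mon, Dec 18: Wed.
Monday occurs in March, November — 2 months.

2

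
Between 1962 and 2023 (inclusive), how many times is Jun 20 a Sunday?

9

Track Jun 20's weekday year by year (advancing +1, or +2 across a Feb 29):
  1962: Wed  1963: Thu (+1)  1964: Sat (+2)  1965: Sun (+1) ✓  1966: Mon (+1)
  1967: Tue (+1)  1968: Thu (+2)  1969: Fri (+1)  1970: Sat (+1)  1971: Sun (+1) ✓
  1972: Tue (+2)  1973: Wed (+1)  1974: Thu (+1)  1975: Fri (+1)  … (34 more years) …
  2010: Sun (+1) ✓  2011: Mon (+1)  2012: Wed (+2)  2013: Thu (+1)  2014: Fri (+1)
  2015: Sat (+1)  2016: Mon (+2)  2017: Tue (+1)  2018: Wed (+1)  2019: Thu (+1)
  2020: Sat (+2)  2021: Sun (+1) ✓  2022: Mon (+1)  2023: Tue (+1)
Sunday years: 1965, 1971, 1976, 1982, 1993, 1999, 2004, 2010, 2021 — 9 in total.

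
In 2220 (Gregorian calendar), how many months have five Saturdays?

5

A month of length L has five Saturdays iff its first Saturday is on day ≤ L−28 (so day 1–3 in a 31-day month, 1–2 in a 30-day month, day 1 in a leap February).
Checking each month of 2220: Jan starts Sat (31d) ✓; Feb starts Tue (29d); Mar starts Wed (31d); Apr starts Sat (30d) ✓; May starts Mon (31d); Jun starts Thu (30d); Jul starts Sat (31d) ✓; Aug starts Tue (31d); Sep starts Fri (30d) ✓; Oct starts Sun (31d); Nov starts Wed (30d); Dec starts Fri (31d) ✓.
Five-Saturday months: January, April, July, September, December → 5.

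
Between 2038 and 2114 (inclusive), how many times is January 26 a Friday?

Track January 26's weekday year by year (advancing +1, or +2 across a Feb 29):
  2038: Tue  2039: Wed (+1)  2040: Thu (+1)  2041: Sat (+2)  2042: Sun (+1)
  2043: Mon (+1)  2044: Tue (+1)  2045: Thu (+2)  2046: Fri (+1) ✓  2047: Sat (+1)
  2048: Sun (+1)  2049: Tue (+2)  2050: Wed (+1)  2051: Thu (+1)  … (49 more years) …
  2101: Wed (+1)  2102: Thu (+1)  2103: Fri (+1) ✓  2104: Sat (+1)  2105: Mon (+2)
  2106: Tue (+1)  2107: Wed (+1)  2108: Thu (+1)  2109: Sat (+2)  2110: Sun (+1)
  2111: Mon (+1)  2112: Tue (+1)  2113: Thu (+2)  2114: Fri (+1) ✓
Friday years: 2046, 2052, 2057, 2063, 2074, 2080, 2085, 2091, 2103, 2114 — 10 in total.

10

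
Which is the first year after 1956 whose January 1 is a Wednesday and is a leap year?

1964

Jan 1 advances by 2 weekdays after a leap year and by 1 after a common year.
1956: Jan 1 is Sunday (leap).
1957: Tuesday
1958: Wednesday
1959: Thursday
1960: Friday (leap)
1961: Sunday
1962: Monday
1963: Tuesday
1964: Wednesday (leap)
1964 begins on a Wednesday and is a leap year.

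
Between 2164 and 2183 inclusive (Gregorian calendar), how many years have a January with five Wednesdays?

10

January has 31 days; it has five Wednesdays when Wednesday falls among the first (month-length − 28) days — i.e. when January 1 is one of Wednesday/Tuesday/Monday.
January 1 by year: 2164:Sun 2165:Tue✓ 2166:Wed✓ 2167:Thu 2168:Fri 2169:Sun 2170:Mon✓ 2171:Tue✓ 2172:Wed✓ 2173:Fri 2174:Sat 2175:Sun 2176:Mon✓ 2177:Wed✓ 2178:Thu 2179:Fri 2180:Sat 2181:Mon✓ 2182:Tue✓ 2183:Wed✓
Years with five Wednesdays: 2165, 2166, 2170, 2171, 2172, 2176, 2177, 2181, 2182, 2183 → 10.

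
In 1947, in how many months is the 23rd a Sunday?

3

Check the 23rd of each month of 1947: Jan 23: Thu, Feb 23: Sun, Mar 23: Sun, Apr 23: Wed, May 23: Fri, Jun 23: Mon, Jul 23: Wed, Aug 23: Sat, Sep 23: Tue, Oct 23: Thu, Nov 23: Sun, Dec 23: Tue.
Sunday occurs in February, March, November — 3 months.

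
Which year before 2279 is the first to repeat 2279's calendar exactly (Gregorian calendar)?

Two years share a calendar iff Jan 1 falls on the same weekday and both are leap or both are common. 2279: Jan 1 is Wednesday, common year.
2278: Jan 1 Tuesday, common
2277: Jan 1 Monday, common
2276: Jan 1 Saturday, leap
2275: Jan 1 Friday, common
2274: Jan 1 Thursday, common
2273: Jan 1 Wednesday, common
2273 matches on both conditions.

2273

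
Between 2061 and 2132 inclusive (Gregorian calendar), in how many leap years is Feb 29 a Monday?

2

Leap years in 2061–2132: 17 of them.
Feb 29 weekday advances by 5 (mod 7) from one leap year to the next four years later (or differs when a century non-leap intervenes).
Leap-day weekdays: 2064:Fri 2068:Wed 2072:Mon✓ 2076:Sat 2080:Thu 2084:Tue 2088:Sun 2092:Fri 2096:Wed 2104:Fri 2108:Wed 2112:Mon✓ 2116:Sat 2120:Thu 2124:Tue 2128:Sun 2132:Fri
Monday: 2072, 2112 → 2.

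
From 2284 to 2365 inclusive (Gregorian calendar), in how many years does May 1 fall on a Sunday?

Track May 1's weekday year by year (advancing +1, or +2 across a Feb 29):
  2284: Thu  2285: Fri (+1)  2286: Sat (+1)  2287: Sun (+1) ✓  2288: Tue (+2)
  2289: Wed (+1)  2290: Thu (+1)  2291: Fri (+1)  2292: Sun (+2) ✓  2293: Mon (+1)
  2294: Tue (+1)  2295: Wed (+1)  2296: Fri (+2)  2297: Sat (+1)  … (54 more years) …
  2352: Thu (+2)  2353: Fri (+1)  2354: Sat (+1)  2355: Sun (+1) ✓  2356: Tue (+2)
  2357: Wed (+1)  2358: Thu (+1)  2359: Fri (+1)  2360: Sun (+2) ✓  2361: Mon (+1)
  2362: Tue (+1)  2363: Wed (+1)  2364: Fri (+2)  2365: Sat (+1)
Sunday years: 2287, 2292, 2298, 2304, 2310, 2321, 2327, 2332, 2338, 2349, 2355, 2360 — 12 in total.

12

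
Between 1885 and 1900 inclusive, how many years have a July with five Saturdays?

July has 31 days; it has five Saturdays when Saturday falls among the first (month-length − 28) days — i.e. when July 1 is one of Saturday/Friday/Thursday.
July 1 by year: 1885:Wed 1886:Thu✓ 1887:Fri✓ 1888:Sun 1889:Mon 1890:Tue 1891:Wed 1892:Fri✓ 1893:Sat✓ 1894:Sun 1895:Mon 1896:Wed 1897:Thu✓ 1898:Fri✓ 1899:Sat✓ 1900:Sun
Years with five Saturdays: 1886, 1887, 1892, 1893, 1897, 1898, 1899 → 7.

7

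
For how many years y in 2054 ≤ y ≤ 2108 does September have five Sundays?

September has 30 days; it has five Sundays when Sunday falls among the first (month-length − 28) days — i.e. when September 1 is one of Sunday/Saturday.
September 1 by year: 2054:Tue 2055:Wed 2056:Fri 2057:Sat✓ 2058:Sun✓ 2059:Mon 2060:Wed 2061:Thu 2062:Fri 2063:Sat✓ 2064:Mon 2065:Tue 2066:Wed 2067:Thu 2068:Sat✓ …(25 more)… 2094:Wed 2095:Thu 2096:Sat✓ 2097:Sun✓ 2098:Mon 2099:Tue 2100:Wed 2101:Thu 2102:Fri 2103:Sat✓ 2104:Mon 2105:Tue 2106:Wed 2107:Thu 2108:Sat✓
Years with five Sundays: 2057, 2058, 2063, 2068, 2069, 2074, 2075, 2080, 2085, 2086, 2091, 2096, 2097, 2103, 2108 → 15.

15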